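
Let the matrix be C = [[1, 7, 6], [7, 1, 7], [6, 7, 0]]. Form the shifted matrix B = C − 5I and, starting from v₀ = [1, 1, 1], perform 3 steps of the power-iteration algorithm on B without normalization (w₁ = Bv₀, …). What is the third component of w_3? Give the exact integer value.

625

B = C − 5I has rows (-4, 7, 6); (7, -4, 7); (6, 7, -5)
w1 = Bv₀ = ((-4)·1 + 7·1 + 6·1; 7·1 + (-4)·1 + 7·1; 6·1 + 7·1 + (-5)·1) = (9, 10, 8)
w2 = Bw1 = ((-4)·9 + 7·10 + 6·8; 7·9 + (-4)·10 + 7·8; 6·9 + 7·10 + (-5)·8) = (82, 79, 84)
w3 = Bw2 = (729, 846, 625)
Requested component of w3: 625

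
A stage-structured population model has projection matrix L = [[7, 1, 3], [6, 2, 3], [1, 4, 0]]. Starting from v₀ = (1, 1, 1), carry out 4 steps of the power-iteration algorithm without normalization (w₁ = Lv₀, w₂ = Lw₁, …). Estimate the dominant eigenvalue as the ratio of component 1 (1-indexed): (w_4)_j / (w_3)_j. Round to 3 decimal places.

λ ≈ 9.562

w1 = Lv₀ = (11, 11, 5)
w2 = Lw1 = (103, 103, 55)
w3 = Lw2 = (989, 989, 515)
w4 = Lw3 = (9457, 9457, 4945)
Ratio at component: 9457 / 989 = 9.562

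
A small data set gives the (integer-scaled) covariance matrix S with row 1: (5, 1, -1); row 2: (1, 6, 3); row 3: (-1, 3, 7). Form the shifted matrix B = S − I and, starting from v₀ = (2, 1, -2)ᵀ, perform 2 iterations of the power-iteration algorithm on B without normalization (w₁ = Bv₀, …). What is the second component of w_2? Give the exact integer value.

-17

B = S − I has rows (4, 1, -1); (1, 5, 3); (-1, 3, 6)
w1 = Bv₀ = (4·2 + 1·1 + (-1)·(-2); 1·2 + 5·1 + 3·(-2); (-1)·2 + 3·1 + 6·(-2)) = (11, 1, -11)
w2 = Bw1 = (4·11 + 1·1 + (-1)·(-11); 1·11 + 5·1 + 3·(-11); (-1)·11 + 3·1 + 6·(-11)) = (56, -17, -74)
Requested component of w2: -17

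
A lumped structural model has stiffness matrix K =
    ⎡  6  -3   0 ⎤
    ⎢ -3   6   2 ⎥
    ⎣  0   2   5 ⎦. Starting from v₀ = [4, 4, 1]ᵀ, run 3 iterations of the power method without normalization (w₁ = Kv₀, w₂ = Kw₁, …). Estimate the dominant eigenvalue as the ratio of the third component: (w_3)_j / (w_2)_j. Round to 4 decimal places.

λ ≈ 6.5914

w1 = Kv₀ = (12, 14, 13)
w2 = Kw1 = (30, 74, 93)
w3 = Kw2 = (-42, 540, 613)
Ratio at component: 613 / 93 = 6.5914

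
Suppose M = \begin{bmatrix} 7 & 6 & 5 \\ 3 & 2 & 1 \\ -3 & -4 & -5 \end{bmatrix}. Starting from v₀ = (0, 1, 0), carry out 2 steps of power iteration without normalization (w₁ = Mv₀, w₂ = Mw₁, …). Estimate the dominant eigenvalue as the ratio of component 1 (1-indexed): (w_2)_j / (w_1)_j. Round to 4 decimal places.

5.6667

w1 = Mv₀ = (6, 2, -4)
w2 = Mw1 = (34, 18, -6)
Ratio at component: 34 / 6 = 5.6667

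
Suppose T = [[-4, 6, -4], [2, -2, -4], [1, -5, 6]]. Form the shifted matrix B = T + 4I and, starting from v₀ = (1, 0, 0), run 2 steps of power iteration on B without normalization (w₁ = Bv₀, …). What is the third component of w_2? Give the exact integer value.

0

B = T + 4I has rows (0, 6, -4); (2, 2, -4); (1, -5, 10)
w1 = Bv₀ = (0·1 + 6·0 + (-4)·0; 2·1 + 2·0 + (-4)·0; 1·1 + (-5)·0 + 10·0) = (0, 2, 1)
w2 = Bw1 = (0·0 + 6·2 + (-4)·1; 2·0 + 2·2 + (-4)·1; 1·0 + (-5)·2 + 10·1) = (8, 0, 0)
Requested component of w2: 0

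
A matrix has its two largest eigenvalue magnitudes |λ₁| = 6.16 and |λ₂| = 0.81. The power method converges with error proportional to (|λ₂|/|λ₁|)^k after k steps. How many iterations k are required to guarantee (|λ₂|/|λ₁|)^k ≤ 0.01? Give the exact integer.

3

|λ₂/λ₁| = 0.81/6.16 = 0.13149
Need k ≥ ln(0.01) / ln(0.13149) = -4.6052 / -2.0288 ≈ 2.270
Smallest integer k satisfying the bound: 3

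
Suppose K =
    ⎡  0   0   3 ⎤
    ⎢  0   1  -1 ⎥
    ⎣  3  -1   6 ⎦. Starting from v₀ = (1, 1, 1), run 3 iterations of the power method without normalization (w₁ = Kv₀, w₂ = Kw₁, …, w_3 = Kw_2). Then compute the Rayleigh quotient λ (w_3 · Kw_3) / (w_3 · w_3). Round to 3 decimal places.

w1 = Kv₀ = (0·1 + 0·1 + 3·1; 0·1 + 1·1 + (-1)·1; 3·1 + (-1)·1 + 6·1) = (3, 0, 8)
w2 = Kw1 = (0·3 + 0·0 + 3·8; 0·3 + 1·0 + (-1)·8; 3·3 + (-1)·0 + 6·8) = (24, -8, 57)
w3 = Kw2 = (171, -65, 422)
Kw3 = (1266, -487, 3110)
w3·Kw3 = 171·1266 + (-65)·(-487) + 422·3110 = 1560561; w3·w3 = 171·171 + (-65)·(-65) + 422·422 = 211550
λ ≈ 1560561/211550 = 7.377

λ ≈ 7.377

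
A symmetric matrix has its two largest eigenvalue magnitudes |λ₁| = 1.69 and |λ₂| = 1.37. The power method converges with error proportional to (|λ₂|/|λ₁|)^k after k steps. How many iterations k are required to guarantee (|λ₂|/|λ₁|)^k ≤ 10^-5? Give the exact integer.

55

|λ₂/λ₁| = 1.37/1.69 = 0.81065
Need k ≥ ln(10^-5) / ln(0.81065) = -11.5129 / -0.2099 ≈ 54.845
Smallest integer k satisfying the bound: 55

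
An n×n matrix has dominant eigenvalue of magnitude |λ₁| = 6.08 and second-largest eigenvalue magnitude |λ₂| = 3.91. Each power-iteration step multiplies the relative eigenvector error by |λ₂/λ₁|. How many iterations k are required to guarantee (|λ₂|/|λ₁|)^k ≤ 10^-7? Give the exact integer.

37

|λ₂/λ₁| = 3.91/6.08 = 0.64309
Need k ≥ ln(10^-7) / ln(0.64309) = -16.1181 / -0.4415 ≈ 36.510
Smallest integer k satisfying the bound: 37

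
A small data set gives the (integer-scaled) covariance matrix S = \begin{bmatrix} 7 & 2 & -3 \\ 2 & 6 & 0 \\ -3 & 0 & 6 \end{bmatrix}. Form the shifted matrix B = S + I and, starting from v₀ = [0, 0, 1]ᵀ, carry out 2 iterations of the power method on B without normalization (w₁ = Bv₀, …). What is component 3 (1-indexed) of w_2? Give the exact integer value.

58

B = S + I has rows (8, 2, -3); (2, 7, 0); (-3, 0, 7)
w1 = Bv₀ = (8·0 + 2·0 + (-3)·1; 2·0 + 7·0 + 0·1; (-3)·0 + 0·0 + 7·1) = (-3, 0, 7)
w2 = Bw1 = (8·(-3) + 2·0 + (-3)·7; 2·(-3) + 7·0 + 0·7; (-3)·(-3) + 0·0 + 7·7) = (-45, -6, 58)
Requested component of w2: 58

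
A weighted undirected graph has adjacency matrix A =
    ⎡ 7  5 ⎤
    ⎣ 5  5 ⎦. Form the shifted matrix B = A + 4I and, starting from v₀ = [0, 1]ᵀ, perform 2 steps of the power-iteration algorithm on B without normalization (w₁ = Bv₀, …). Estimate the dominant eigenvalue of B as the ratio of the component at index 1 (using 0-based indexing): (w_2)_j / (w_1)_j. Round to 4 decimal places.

11.7778

B = A + 4I has rows (11, 5); (5, 9)
w1 = Bv₀ = (11·0 + 5·1; 5·0 + 9·1) = (5, 9)
w2 = Bw1 = (11·5 + 5·9; 5·5 + 9·9) = (100, 106)
Ratio: 106/9 = 11.7778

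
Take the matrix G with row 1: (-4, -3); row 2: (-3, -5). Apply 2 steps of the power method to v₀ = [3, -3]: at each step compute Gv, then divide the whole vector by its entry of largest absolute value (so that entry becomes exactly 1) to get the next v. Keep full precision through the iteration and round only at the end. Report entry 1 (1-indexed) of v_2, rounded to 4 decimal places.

Gv0 = (-3.00000, 6.00000); divide by 6.00000 → v1 = (-0.50000, 1.00000)
Gv1 = (-1.00000, -3.50000); divide by -3.50000 → v2 = (0.28571, 1.00000)
Requested entry of v2: -6/-21 = 0.2857

0.2857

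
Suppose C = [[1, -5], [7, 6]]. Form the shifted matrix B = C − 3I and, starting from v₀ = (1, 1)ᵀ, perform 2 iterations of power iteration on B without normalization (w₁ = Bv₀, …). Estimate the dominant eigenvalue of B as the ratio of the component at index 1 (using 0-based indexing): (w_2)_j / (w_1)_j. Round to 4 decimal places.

μ ≈ -1.9000

B = C − 3I has rows (-2, -5); (7, 3)
w1 = Bv₀ = ((-2)·1 + (-5)·1; 7·1 + 3·1) = (-7, 10)
w2 = Bw1 = ((-2)·(-7) + (-5)·10; 7·(-7) + 3·10) = (-36, -19)
Ratio: -19/10 = -1.9000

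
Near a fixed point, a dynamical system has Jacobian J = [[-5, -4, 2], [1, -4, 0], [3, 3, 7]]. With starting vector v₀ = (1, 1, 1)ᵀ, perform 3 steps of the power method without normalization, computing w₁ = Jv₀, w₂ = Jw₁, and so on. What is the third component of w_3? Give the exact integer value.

661

w1 = Jv₀ = ((-5)·1 + (-4)·1 + 2·1; 1·1 + (-4)·1 + 0·1; 3·1 + 3·1 + 7·1) = (-7, -3, 13)
w2 = Jw1 = ((-5)·(-7) + (-4)·(-3) + 2·13; 1·(-7) + (-4)·(-3) + 0·13; 3·(-7) + 3·(-3) + 7·13) = (73, 5, 61)
w3 = Jw2 = (-263, 53, 661)
The requested component of w3 is 661.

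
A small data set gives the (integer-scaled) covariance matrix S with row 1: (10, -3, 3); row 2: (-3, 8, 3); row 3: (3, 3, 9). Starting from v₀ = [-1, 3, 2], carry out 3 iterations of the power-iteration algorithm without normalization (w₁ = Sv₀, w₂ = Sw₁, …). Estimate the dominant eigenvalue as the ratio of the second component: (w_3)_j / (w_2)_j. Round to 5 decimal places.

11.46400

w1 = Sv₀ = (10·(-1) + (-3)·3 + 3·2; (-3)·(-1) + 8·3 + 3·2; 3·(-1) + 3·3 + 9·2) = (-13, 33, 24)
w2 = Sw1 = (10·(-13) + (-3)·33 + 3·24; (-3)·(-13) + 8·33 + 3·24; 3·(-13) + 3·33 + 9·24) = (-157, 375, 276)
w3 = Sw2 = (-1867, 4299, 3138)
Ratio at component: 4299 / 375 = 11.46400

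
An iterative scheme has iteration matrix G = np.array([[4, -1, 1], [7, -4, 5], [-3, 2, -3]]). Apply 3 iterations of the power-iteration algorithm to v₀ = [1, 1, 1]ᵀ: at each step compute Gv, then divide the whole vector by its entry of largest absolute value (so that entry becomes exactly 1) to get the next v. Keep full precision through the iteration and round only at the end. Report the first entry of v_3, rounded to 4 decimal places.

0.2745

Gv0 = (4.00000, 8.00000, -4.00000); divide by 8.00000 → v1 = (0.50000, 1.00000, -0.50000)
Gv1 = (0.50000, -3.00000, 2.00000); divide by -3.00000 → v2 = (-0.16667, 1.00000, -0.66667)
Gv2 = (-2.33333, -8.50000, 4.50000); divide by -8.50000 → v3 = (0.27451, 1.00000, -0.52941)
Requested entry of v3: 56/204 = 0.2745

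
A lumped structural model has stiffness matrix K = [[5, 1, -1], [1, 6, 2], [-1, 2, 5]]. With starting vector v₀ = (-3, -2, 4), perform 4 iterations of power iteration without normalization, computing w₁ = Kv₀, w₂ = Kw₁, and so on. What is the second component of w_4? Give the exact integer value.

w1 = Kv₀ = (5·(-3) + 1·(-2) + (-1)·4; 1·(-3) + 6·(-2) + 2·4; (-1)·(-3) + 2·(-2) + 5·4) = (-21, -7, 19)
w2 = Kw1 = (5·(-21) + 1·(-7) + (-1)·19; 1·(-21) + 6·(-7) + 2·19; (-1)·(-21) + 2·(-7) + 5·19) = (-131, -25, 102)
w3 = Kw2 = (-782, -77, 591)
w4 = Kw3 = (-4578, -62, 3583)
The requested component of w4 is -62.

-62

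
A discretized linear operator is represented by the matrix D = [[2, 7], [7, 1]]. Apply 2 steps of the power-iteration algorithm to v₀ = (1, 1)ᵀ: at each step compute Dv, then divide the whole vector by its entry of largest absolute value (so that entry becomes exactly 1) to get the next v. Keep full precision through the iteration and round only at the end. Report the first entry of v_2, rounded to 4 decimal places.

Dv0 = (9.00000, 8.00000); divide by 9.00000 → v1 = (1.00000, 0.88889)
Dv1 = (8.22222, 7.88889); divide by 8.22222 → v2 = (1.00000, 0.95946)
Requested entry of v2: 74/74 = 1.0000

1.0000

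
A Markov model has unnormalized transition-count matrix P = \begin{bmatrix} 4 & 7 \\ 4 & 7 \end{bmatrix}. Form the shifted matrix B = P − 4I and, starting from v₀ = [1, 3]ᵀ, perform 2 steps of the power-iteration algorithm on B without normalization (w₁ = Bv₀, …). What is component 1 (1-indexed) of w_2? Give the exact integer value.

B = P − 4I has rows (0, 7); (4, 3)
w1 = Bv₀ = (0·1 + 7·3; 4·1 + 3·3) = (21, 13)
w2 = Bw1 = (0·21 + 7·13; 4·21 + 3·13) = (91, 123)
Requested component of w2: 91

91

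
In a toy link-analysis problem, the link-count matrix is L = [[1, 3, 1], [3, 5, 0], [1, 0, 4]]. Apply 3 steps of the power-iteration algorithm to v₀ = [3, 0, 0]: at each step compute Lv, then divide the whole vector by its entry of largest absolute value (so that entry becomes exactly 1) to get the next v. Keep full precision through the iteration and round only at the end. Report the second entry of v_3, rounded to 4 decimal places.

1.0000

Lv0 = (3.00000, 9.00000, 3.00000); divide by 9.00000 → v1 = (0.33333, 1.00000, 0.33333)
Lv1 = (3.66667, 6.00000, 1.66667); divide by 6.00000 → v2 = (0.61111, 1.00000, 0.27778)
Lv2 = (3.88889, 6.83333, 1.72222); divide by 6.83333 → v3 = (0.56911, 1.00000, 0.25203)
Requested entry of v3: 369/369 = 1.0000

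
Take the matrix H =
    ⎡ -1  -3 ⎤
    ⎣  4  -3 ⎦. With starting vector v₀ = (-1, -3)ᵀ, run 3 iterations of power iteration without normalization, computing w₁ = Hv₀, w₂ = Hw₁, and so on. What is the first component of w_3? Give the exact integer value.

w1 = Hv₀ = ((-1)·(-1) + (-3)·(-3); 4·(-1) + (-3)·(-3)) = (10, 5)
w2 = Hw1 = ((-1)·10 + (-3)·5; 4·10 + (-3)·5) = (-25, 25)
w3 = Hw2 = (-50, -175)
The requested component of w3 is -50.

-50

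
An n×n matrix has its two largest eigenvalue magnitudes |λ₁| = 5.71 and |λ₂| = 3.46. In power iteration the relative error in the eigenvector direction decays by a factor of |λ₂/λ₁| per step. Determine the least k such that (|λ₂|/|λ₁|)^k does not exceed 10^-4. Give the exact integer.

19

|λ₂/λ₁| = 3.46/5.71 = 0.60595
Need k ≥ ln(10^-4) / ln(0.60595) = -9.2103 / -0.5010 ≈ 18.386
Smallest integer k satisfying the bound: 19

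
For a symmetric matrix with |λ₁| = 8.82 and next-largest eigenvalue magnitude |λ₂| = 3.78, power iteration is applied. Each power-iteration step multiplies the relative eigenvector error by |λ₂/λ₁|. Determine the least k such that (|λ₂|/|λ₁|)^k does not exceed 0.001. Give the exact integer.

|λ₂/λ₁| = 3.78/8.82 = 0.42857
Need k ≥ ln(0.001) / ln(0.42857) = -6.9078 / -0.8473 ≈ 8.153
Smallest integer k satisfying the bound: 9

9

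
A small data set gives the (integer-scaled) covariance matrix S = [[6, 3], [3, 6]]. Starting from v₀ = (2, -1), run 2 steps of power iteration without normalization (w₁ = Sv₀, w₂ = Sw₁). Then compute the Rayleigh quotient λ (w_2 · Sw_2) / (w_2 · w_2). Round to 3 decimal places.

w1 = Sv₀ = (6·2 + 3·(-1); 3·2 + 6·(-1)) = (9, 0)
w2 = Sw1 = (6·9 + 3·0; 3·9 + 6·0) = (54, 27)
Sw2 = (405, 324)
w2·Sw2 = 54·405 + 27·324 = 30618; w2·w2 = 54·54 + 27·27 = 3645
λ ≈ 30618/3645 = 8.400

8.400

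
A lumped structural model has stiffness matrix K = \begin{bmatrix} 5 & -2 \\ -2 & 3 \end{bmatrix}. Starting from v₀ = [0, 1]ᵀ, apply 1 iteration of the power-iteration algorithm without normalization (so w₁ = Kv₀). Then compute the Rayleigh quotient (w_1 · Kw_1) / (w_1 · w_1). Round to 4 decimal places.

5.4615

w1 = Kv₀ = (5·0 + (-2)·1; (-2)·0 + 3·1) = (-2, 3)
Kw1 = (-16, 13)
w1·Kw1 = (-2)·(-16) + 3·13 = 71; w1·w1 = (-2)·(-2) + 3·3 = 13
λ ≈ 71/13 = 5.4615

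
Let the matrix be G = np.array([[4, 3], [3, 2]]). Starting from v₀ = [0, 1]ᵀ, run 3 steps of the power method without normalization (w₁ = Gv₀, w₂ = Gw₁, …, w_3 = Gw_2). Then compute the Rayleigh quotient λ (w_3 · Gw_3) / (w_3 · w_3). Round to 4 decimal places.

6.1623

w1 = Gv₀ = (4·0 + 3·1; 3·0 + 2·1) = (3, 2)
w2 = Gw1 = (4·3 + 3·2; 3·3 + 2·2) = (18, 13)
w3 = Gw2 = (111, 80)
Gw3 = (684, 493)
w3·Gw3 = 111·684 + 80·493 = 115364; w3·w3 = 111·111 + 80·80 = 18721
λ ≈ 115364/18721 = 6.1623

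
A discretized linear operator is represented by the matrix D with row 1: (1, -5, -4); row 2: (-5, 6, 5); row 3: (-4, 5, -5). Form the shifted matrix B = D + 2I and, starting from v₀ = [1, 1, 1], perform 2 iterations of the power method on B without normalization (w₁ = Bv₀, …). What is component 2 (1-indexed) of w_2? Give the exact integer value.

B = D + 2I has rows (3, -5, -4); (-5, 8, 5); (-4, 5, -3)
w1 = Bv₀ = (3·1 + (-5)·1 + (-4)·1; (-5)·1 + 8·1 + 5·1; (-4)·1 + 5·1 + (-3)·1) = (-6, 8, -2)
w2 = Bw1 = (3·(-6) + (-5)·8 + (-4)·(-2); (-5)·(-6) + 8·8 + 5·(-2); (-4)·(-6) + 5·8 + (-3)·(-2)) = (-50, 84, 70)
Requested component of w2: 84

84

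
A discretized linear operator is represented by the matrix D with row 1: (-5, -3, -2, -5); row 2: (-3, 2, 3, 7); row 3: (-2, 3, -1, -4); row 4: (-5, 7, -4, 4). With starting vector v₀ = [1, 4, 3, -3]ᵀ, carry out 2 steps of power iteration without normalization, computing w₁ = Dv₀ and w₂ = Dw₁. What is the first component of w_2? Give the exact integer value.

w1 = Dv₀ = ((-5)·1 + (-3)·4 + (-2)·3 + (-5)·(-3); (-3)·1 + 2·4 + 3·3 + 7·(-3); (-2)·1 + 3·4 + (-1)·3 + (-4)·(-3); (-5)·1 + 7·4 + (-4)·3 + 4·(-3)) = (-8, -7, 19, -1)
w2 = Dw1 = ((-5)·(-8) + (-3)·(-7) + (-2)·19 + (-5)·(-1); (-3)·(-8) + 2·(-7) + 3·19 + 7·(-1); (-2)·(-8) + 3·(-7) + (-1)·19 + (-4)·(-1); (-5)·(-8) + 7·(-7) + (-4)·19 + 4·(-1)) = (28, 60, -20, -89)
The requested component of w2 is 28.

28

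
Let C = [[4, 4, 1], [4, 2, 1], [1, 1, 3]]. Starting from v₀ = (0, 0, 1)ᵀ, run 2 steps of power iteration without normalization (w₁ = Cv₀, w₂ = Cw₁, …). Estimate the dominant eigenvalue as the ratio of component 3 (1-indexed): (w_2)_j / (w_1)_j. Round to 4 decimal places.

w1 = Cv₀ = (4·0 + 4·0 + 1·1; 4·0 + 2·0 + 1·1; 1·0 + 1·0 + 3·1) = (1, 1, 3)
w2 = Cw1 = (4·1 + 4·1 + 1·3; 4·1 + 2·1 + 1·3; 1·1 + 1·1 + 3·3) = (11, 9, 11)
Ratio at component: 11 / 3 = 3.6667

λ ≈ 3.6667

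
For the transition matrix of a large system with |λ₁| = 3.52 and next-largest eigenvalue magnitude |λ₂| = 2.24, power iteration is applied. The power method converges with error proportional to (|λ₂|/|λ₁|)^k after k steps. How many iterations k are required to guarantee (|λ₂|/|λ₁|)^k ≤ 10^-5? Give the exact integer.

|λ₂/λ₁| = 2.24/3.52 = 0.63636
Need k ≥ ln(10^-5) / ln(0.63636) = -11.5129 / -0.4520 ≈ 25.472
Smallest integer k satisfying the bound: 26

26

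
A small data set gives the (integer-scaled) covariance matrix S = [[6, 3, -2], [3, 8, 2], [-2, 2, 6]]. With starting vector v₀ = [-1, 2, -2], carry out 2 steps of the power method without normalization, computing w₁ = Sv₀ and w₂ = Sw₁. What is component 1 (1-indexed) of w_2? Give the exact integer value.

w1 = Sv₀ = (4, 9, -6)
w2 = Sw1 = (63, 72, -26)
The requested component of w2 is 63.

63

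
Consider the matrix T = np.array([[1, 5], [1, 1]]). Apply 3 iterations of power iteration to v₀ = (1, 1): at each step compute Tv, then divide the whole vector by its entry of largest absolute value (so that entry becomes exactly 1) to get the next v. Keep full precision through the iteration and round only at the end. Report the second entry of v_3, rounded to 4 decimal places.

0.4286

Tv0 = (6.00000, 2.00000); divide by 6.00000 → v1 = (1.00000, 0.33333)
Tv1 = (2.66667, 1.33333); divide by 2.66667 → v2 = (1.00000, 0.50000)
Tv2 = (3.50000, 1.50000); divide by 3.50000 → v3 = (1.00000, 0.42857)
Requested entry of v3: 24/56 = 0.4286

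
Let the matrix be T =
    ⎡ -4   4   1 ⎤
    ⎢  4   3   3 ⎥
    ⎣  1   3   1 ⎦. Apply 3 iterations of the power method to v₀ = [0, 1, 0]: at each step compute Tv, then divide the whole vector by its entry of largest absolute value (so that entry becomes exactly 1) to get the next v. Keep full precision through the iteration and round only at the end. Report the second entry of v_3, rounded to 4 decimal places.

0.9359

Tv0 = (4.00000, 3.00000, 3.00000); divide by 4.00000 → v1 = (1.00000, 0.75000, 0.75000)
Tv1 = (-0.25000, 8.50000, 4.00000); divide by 8.50000 → v2 = (-0.02941, 1.00000, 0.47059)
Tv2 = (4.58824, 4.29412, 3.44118); divide by 4.58824 → v3 = (1.00000, 0.93590, 0.75000)
Requested entry of v3: 146/156 = 0.9359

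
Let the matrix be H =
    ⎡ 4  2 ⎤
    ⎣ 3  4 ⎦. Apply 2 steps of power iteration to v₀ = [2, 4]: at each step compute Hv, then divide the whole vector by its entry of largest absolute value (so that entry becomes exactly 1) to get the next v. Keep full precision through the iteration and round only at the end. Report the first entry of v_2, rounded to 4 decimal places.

Hv0 = (16.00000, 22.00000); divide by 22.00000 → v1 = (0.72727, 1.00000)
Hv1 = (4.90909, 6.18182); divide by 6.18182 → v2 = (0.79412, 1.00000)
Requested entry of v2: 108/136 = 0.7941

0.7941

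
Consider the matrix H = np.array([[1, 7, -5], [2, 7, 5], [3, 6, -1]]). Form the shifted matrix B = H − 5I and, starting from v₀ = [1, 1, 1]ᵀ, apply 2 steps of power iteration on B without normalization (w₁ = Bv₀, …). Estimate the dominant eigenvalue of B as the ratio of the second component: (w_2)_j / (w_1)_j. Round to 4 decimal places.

B = H − 5I has rows (-4, 7, -5); (2, 2, 5); (3, 6, -6)
w1 = Bv₀ = ((-4)·1 + 7·1 + (-5)·1; 2·1 + 2·1 + 5·1; 3·1 + 6·1 + (-6)·1) = (-2, 9, 3)
w2 = Bw1 = ((-4)·(-2) + 7·9 + (-5)·3; 2·(-2) + 2·9 + 5·3; 3·(-2) + 6·9 + (-6)·3) = (56, 29, 30)
Ratio: 29/9 = 3.2222

μ ≈ 3.2222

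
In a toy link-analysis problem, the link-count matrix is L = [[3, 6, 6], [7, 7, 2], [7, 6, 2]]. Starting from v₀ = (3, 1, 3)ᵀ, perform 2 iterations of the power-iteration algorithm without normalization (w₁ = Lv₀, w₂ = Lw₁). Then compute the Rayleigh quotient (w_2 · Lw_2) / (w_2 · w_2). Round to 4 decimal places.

λ ≈ 15.4148

w1 = Lv₀ = (3·3 + 6·1 + 6·3; 7·3 + 7·1 + 2·3; 7·3 + 6·1 + 2·3) = (33, 34, 33)
w2 = Lw1 = (3·33 + 6·34 + 6·33; 7·33 + 7·34 + 2·33; 7·33 + 6·34 + 2·33) = (501, 535, 501)
Lw2 = (7719, 8254, 7719)
w2·Lw2 = 501·7719 + 535·8254 + 501·7719 = 12150328; w2·w2 = 501·501 + 535·535 + 501·501 = 788227
λ ≈ 12150328/788227 = 15.4148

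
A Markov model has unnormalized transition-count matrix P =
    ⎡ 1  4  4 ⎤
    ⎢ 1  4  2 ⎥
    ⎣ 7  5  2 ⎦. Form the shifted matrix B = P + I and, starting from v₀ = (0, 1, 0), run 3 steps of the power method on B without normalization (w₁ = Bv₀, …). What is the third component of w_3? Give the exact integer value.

B = P + I has rows (2, 4, 4); (1, 5, 2); (7, 5, 3)
w1 = Bv₀ = (4, 5, 5)
w2 = Bw1 = (48, 39, 68)
w3 = Bw2 = (524, 379, 735)
Requested component of w3: 735

735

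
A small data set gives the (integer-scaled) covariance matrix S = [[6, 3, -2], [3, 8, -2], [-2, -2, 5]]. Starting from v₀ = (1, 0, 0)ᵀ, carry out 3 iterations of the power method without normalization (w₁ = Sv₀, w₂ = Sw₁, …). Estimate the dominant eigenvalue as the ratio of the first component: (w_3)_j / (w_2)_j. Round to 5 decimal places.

w1 = Sv₀ = (6·1 + 3·0 + (-2)·0; 3·1 + 8·0 + (-2)·0; (-2)·1 + (-2)·0 + 5·0) = (6, 3, -2)
w2 = Sw1 = (6·6 + 3·3 + (-2)·(-2); 3·6 + 8·3 + (-2)·(-2); (-2)·6 + (-2)·3 + 5·(-2)) = (49, 46, -28)
w3 = Sw2 = (488, 571, -330)
Ratio at component: 488 / 49 = 9.95918

9.95918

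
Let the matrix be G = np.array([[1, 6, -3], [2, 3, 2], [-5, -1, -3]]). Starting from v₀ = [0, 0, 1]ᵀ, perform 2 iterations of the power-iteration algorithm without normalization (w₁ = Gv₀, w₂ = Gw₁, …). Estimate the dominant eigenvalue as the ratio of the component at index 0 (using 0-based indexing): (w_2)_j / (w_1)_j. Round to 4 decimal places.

-6.0000

w1 = Gv₀ = (-3, 2, -3)
w2 = Gw1 = (18, -6, 22)
Ratio at component: 18 / -3 = -6.0000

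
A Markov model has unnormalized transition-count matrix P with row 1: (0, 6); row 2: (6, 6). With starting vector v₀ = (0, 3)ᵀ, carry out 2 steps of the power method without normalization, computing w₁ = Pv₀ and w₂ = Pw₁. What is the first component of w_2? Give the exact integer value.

w1 = Pv₀ = (18, 18)
w2 = Pw1 = (108, 216)
The requested component of w2 is 108.

108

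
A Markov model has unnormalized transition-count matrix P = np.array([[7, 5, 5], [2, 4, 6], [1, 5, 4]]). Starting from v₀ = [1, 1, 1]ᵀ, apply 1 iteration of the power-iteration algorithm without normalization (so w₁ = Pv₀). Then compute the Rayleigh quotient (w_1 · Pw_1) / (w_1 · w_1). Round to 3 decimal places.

w1 = Pv₀ = (7·1 + 5·1 + 5·1; 2·1 + 4·1 + 6·1; 1·1 + 5·1 + 4·1) = (17, 12, 10)
Pw1 = (229, 142, 117)
w1·Pw1 = 17·229 + 12·142 + 10·117 = 6767; w1·w1 = 17·17 + 12·12 + 10·10 = 533
λ ≈ 6767/533 = 12.696

12.696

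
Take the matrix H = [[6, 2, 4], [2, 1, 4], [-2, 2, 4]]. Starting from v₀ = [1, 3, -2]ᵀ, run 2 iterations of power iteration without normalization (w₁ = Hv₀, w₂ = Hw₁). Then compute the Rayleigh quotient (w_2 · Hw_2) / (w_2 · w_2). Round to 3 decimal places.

w1 = Hv₀ = (6·1 + 2·3 + 4·(-2); 2·1 + 1·3 + 4·(-2); (-2)·1 + 2·3 + 4·(-2)) = (4, -3, -4)
w2 = Hw1 = (6·4 + 2·(-3) + 4·(-4); 2·4 + 1·(-3) + 4·(-4); (-2)·4 + 2·(-3) + 4·(-4)) = (2, -11, -30)
Hw2 = (-130, -127, -146)
w2·Hw2 = 2·(-130) + (-11)·(-127) + (-30)·(-146) = 5517; w2·w2 = 2·2 + (-11)·(-11) + (-30)·(-30) = 1025
λ ≈ 5517/1025 = 5.382

λ ≈ 5.382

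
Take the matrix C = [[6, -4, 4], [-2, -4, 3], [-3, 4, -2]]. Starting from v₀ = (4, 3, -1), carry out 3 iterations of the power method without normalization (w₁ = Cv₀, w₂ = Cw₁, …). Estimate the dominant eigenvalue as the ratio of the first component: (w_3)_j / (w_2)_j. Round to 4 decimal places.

λ ≈ 0.5405

w1 = Cv₀ = (8, -23, 2)
w2 = Cw1 = (148, 82, -120)
w3 = Cw2 = (80, -984, 124)
Ratio at component: 80 / 148 = 0.5405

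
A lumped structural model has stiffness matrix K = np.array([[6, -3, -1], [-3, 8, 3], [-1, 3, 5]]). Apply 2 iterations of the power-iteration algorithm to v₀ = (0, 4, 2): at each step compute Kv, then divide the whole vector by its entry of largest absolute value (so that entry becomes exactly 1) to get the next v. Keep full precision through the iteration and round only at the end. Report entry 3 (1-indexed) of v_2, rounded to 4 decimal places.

0.5777

Kv0 = (-14.00000, 38.00000, 22.00000); divide by 38.00000 → v1 = (-0.36842, 1.00000, 0.57895)
Kv1 = (-5.78947, 10.84211, 6.26316); divide by 10.84211 → v2 = (-0.53398, 1.00000, 0.57767)
Requested entry of v2: 238/412 = 0.5777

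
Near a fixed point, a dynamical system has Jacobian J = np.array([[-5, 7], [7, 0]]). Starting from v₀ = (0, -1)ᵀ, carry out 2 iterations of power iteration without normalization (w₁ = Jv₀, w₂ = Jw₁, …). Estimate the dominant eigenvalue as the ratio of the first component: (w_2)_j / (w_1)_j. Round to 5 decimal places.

λ ≈ -5.00000

w1 = Jv₀ = ((-5)·0 + 7·(-1); 7·0 + 0·(-1)) = (-7, 0)
w2 = Jw1 = ((-5)·(-7) + 7·0; 7·(-7) + 0·0) = (35, -49)
Ratio at component: 35 / -7 = -5.00000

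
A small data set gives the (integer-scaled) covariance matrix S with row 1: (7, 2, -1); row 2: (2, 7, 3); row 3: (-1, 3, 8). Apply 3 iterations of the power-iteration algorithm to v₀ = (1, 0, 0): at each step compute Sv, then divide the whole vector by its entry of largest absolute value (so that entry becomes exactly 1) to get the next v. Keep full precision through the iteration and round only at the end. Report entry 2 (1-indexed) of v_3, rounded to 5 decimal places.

Sv0 = (7.000000, 2.000000, -1.000000); divide by 7.000000 → v1 = (1.000000, 0.285714, -0.142857)
Sv1 = (7.714286, 3.571429, -1.285714); divide by 7.714286 → v2 = (1.000000, 0.462963, -0.166667)
Sv2 = (8.092593, 4.740741, -0.944444); divide by 8.092593 → v3 = (1.000000, 0.585812, -0.116705)
Requested entry of v3: 256/437 = 0.58581

0.58581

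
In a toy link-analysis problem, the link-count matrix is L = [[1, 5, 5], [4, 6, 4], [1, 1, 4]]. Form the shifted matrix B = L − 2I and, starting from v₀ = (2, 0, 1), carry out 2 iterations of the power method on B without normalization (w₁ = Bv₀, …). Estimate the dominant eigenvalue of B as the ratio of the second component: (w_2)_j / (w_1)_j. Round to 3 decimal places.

6.333

B = L − 2I has rows (-1, 5, 5); (4, 4, 4); (1, 1, 2)
w1 = Bv₀ = ((-1)·2 + 5·0 + 5·1; 4·2 + 4·0 + 4·1; 1·2 + 1·0 + 2·1) = (3, 12, 4)
w2 = Bw1 = ((-1)·3 + 5·12 + 5·4; 4·3 + 4·12 + 4·4; 1·3 + 1·12 + 2·4) = (77, 76, 23)
Ratio: 76/12 = 6.333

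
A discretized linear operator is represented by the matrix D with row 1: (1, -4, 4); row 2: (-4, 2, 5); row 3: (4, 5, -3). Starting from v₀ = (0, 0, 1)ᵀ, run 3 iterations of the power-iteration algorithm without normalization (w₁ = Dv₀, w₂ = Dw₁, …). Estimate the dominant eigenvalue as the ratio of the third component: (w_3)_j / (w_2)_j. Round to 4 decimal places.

-7.3400

w1 = Dv₀ = (1·0 + (-4)·0 + 4·1; (-4)·0 + 2·0 + 5·1; 4·0 + 5·0 + (-3)·1) = (4, 5, -3)
w2 = Dw1 = (1·4 + (-4)·5 + 4·(-3); (-4)·4 + 2·5 + 5·(-3); 4·4 + 5·5 + (-3)·(-3)) = (-28, -21, 50)
w3 = Dw2 = (256, 320, -367)
Ratio at component: -367 / 50 = -7.3400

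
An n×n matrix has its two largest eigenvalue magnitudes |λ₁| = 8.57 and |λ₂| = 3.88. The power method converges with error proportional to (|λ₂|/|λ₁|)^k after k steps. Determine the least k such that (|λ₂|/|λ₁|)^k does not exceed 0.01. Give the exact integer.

|λ₂/λ₁| = 3.88/8.57 = 0.45274
Need k ≥ ln(0.01) / ln(0.45274) = -4.6052 / -0.7924 ≈ 5.811
Smallest integer k satisfying the bound: 6

6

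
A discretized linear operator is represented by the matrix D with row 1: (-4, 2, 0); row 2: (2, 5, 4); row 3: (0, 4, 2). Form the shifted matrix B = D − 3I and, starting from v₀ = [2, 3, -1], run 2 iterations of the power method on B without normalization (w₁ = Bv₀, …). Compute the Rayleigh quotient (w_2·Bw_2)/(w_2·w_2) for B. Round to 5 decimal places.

μ ≈ -1.50390

B = D − 3I has rows (-7, 2, 0); (2, 2, 4); (0, 4, -1)
w1 = Bv₀ = (-8, 6, 13)
w2 = Bw1 = (68, 48, 11)
Bw2 = (-380, 276, 181)
w2·Bw2 = -10601; w2·w2 = 7049; μ ≈ -10601/7049 = -1.50390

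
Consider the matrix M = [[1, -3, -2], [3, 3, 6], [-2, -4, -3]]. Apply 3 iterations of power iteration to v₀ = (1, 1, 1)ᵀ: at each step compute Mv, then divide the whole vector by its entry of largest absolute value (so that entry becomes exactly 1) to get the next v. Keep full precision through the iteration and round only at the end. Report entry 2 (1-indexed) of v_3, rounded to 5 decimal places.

Mv0 = (-4.000000, 12.000000, -9.000000); divide by 12.000000 → v1 = (-0.333333, 1.000000, -0.750000)
Mv1 = (-1.833333, -2.500000, -1.083333); divide by -2.500000 → v2 = (0.733333, 1.000000, 0.433333)
Mv2 = (-3.133333, 7.800000, -6.766667); divide by 7.800000 → v3 = (-0.401709, 1.000000, -0.867521)
Requested entry of v3: -234/-234 = 1.00000

1.00000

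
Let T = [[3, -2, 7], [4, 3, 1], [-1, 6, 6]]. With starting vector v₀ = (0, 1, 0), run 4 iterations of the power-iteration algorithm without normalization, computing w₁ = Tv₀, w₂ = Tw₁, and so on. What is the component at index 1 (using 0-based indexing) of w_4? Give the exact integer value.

2811

w1 = Tv₀ = (-2, 3, 6)
w2 = Tw1 = (30, 7, 56)
w3 = Tw2 = (468, 197, 348)
w4 = Tw3 = (3446, 2811, 2802)
The requested component of w4 is 2811.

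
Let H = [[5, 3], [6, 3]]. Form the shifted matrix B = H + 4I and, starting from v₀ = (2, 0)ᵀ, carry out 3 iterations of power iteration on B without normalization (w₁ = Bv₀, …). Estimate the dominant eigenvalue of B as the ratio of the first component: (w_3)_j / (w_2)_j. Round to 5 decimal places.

B = H + 4I has rows (9, 3); (6, 7)
w1 = Bv₀ = (9·2 + 3·0; 6·2 + 7·0) = (18, 12)
w2 = Bw1 = (9·18 + 3·12; 6·18 + 7·12) = (198, 192)
w3 = Bw2 = (2358, 2532)
Ratio: 2358/198 = 11.90909

11.90909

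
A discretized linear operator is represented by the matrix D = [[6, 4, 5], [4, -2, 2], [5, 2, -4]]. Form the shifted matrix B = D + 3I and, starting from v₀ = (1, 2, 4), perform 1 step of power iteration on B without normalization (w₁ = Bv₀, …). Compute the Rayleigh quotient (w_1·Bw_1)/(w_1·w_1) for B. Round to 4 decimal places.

μ ≈ 11.8025

B = D + 3I has rows (9, 4, 5); (4, 1, 2); (5, 2, -1)
w1 = Bv₀ = (37, 14, 5)
Bw1 = (414, 172, 208)
w1·Bw1 = 18766; w1·w1 = 1590; μ ≈ 18766/1590 = 11.8025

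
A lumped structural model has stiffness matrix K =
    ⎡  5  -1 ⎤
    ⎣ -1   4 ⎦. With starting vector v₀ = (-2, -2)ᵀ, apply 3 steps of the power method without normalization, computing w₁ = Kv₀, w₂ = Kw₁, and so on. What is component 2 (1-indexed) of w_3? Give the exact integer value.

-30

w1 = Kv₀ = (-8, -6)
w2 = Kw1 = (-34, -16)
w3 = Kw2 = (-154, -30)
The requested component of w3 is -30.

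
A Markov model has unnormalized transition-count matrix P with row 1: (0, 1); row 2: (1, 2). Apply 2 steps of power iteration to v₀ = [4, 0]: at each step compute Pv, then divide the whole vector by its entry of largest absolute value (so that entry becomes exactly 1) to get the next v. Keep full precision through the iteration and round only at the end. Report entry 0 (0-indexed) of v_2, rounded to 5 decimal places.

Pv0 = (0.000000, 4.000000); divide by 4.000000 → v1 = (0.000000, 1.000000)
Pv1 = (1.000000, 2.000000); divide by 2.000000 → v2 = (0.500000, 1.000000)
Requested entry of v2: 4/8 = 0.50000

0.50000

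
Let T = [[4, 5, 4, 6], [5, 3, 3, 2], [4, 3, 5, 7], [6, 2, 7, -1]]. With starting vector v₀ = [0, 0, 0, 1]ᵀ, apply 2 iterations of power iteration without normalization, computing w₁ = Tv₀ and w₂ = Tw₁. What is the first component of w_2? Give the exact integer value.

w1 = Tv₀ = (4·0 + 5·0 + 4·0 + 6·1; 5·0 + 3·0 + 3·0 + 2·1; 4·0 + 3·0 + 5·0 + 7·1; 6·0 + 2·0 + 7·0 + (-1)·1) = (6, 2, 7, -1)
w2 = Tw1 = (4·6 + 5·2 + 4·7 + 6·(-1); 5·6 + 3·2 + 3·7 + 2·(-1); 4·6 + 3·2 + 5·7 + 7·(-1); 6·6 + 2·2 + 7·7 + (-1)·(-1)) = (56, 55, 58, 90)
The requested component of w2 is 56.

56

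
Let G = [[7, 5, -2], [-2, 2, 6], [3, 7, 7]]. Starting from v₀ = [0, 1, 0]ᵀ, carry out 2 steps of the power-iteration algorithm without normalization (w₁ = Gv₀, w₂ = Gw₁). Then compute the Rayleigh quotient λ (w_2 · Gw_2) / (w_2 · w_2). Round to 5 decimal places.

λ ≈ 11.29085

w1 = Gv₀ = (7·0 + 5·1 + (-2)·0; (-2)·0 + 2·1 + 6·0; 3·0 + 7·1 + 7·0) = (5, 2, 7)
w2 = Gw1 = (7·5 + 5·2 + (-2)·7; (-2)·5 + 2·2 + 6·7; 3·5 + 7·2 + 7·7) = (31, 36, 78)
Gw2 = (241, 478, 891)
w2·Gw2 = 31·241 + 36·478 + 78·891 = 94177; w2·w2 = 31·31 + 36·36 + 78·78 = 8341
λ ≈ 94177/8341 = 11.29085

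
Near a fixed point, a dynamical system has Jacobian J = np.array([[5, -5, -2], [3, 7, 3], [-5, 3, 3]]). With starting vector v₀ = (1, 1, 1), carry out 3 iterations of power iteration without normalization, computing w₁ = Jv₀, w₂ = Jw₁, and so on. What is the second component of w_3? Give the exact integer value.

w1 = Jv₀ = (-2, 13, 1)
w2 = Jw1 = (-77, 88, 52)
w3 = Jw2 = (-929, 541, 805)
The requested component of w3 is 541.

541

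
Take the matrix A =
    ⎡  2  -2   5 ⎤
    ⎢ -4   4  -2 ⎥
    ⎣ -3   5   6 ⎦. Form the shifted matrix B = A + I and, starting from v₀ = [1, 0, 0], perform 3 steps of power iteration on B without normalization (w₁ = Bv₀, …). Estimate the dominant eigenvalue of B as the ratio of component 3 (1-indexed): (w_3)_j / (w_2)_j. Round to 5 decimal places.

μ ≈ 9.72000

B = A + I has rows (3, -2, 5); (-4, 5, -2); (-3, 5, 7)
w1 = Bv₀ = (3·1 + (-2)·0 + 5·0; (-4)·1 + 5·0 + (-2)·0; (-3)·1 + 5·0 + 7·0) = (3, -4, -3)
w2 = Bw1 = (3·3 + (-2)·(-4) + 5·(-3); (-4)·3 + 5·(-4) + (-2)·(-3); (-3)·3 + 5·(-4) + 7·(-3)) = (2, -26, -50)
w3 = Bw2 = (-192, -38, -486)
Ratio: -486/-50 = 9.72000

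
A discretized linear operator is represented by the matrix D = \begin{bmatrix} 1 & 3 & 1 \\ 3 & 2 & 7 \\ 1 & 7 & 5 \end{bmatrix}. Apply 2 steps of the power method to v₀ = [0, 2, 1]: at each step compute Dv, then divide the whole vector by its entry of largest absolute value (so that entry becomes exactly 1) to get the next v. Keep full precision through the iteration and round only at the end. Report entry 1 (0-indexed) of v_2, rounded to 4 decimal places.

0.9832

Dv0 = (7.00000, 11.00000, 19.00000); divide by 19.00000 → v1 = (0.36842, 0.57895, 1.00000)
Dv1 = (3.10526, 9.26316, 9.42105); divide by 9.42105 → v2 = (0.32961, 0.98324, 1.00000)
Requested entry of v2: 176/179 = 0.9832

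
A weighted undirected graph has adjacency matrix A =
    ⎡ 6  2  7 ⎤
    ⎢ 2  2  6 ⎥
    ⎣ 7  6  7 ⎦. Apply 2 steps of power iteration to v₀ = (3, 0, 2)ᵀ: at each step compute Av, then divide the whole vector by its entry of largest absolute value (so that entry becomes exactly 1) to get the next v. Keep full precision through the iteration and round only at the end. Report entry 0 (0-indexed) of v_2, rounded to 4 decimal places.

Av0 = (32.00000, 18.00000, 35.00000); divide by 35.00000 → v1 = (0.91429, 0.51429, 1.00000)
Av1 = (13.51429, 8.85714, 16.48571); divide by 16.48571 → v2 = (0.81976, 0.53726, 1.00000)
Requested entry of v2: 473/577 = 0.8198

0.8198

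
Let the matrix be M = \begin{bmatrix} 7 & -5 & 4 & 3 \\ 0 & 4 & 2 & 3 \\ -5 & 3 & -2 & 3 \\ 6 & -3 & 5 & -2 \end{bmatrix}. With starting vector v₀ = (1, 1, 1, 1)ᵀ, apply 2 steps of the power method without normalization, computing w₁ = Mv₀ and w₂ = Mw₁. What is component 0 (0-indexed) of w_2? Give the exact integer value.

32

w1 = Mv₀ = (7·1 + (-5)·1 + 4·1 + 3·1; 0·1 + 4·1 + 2·1 + 3·1; (-5)·1 + 3·1 + (-2)·1 + 3·1; 6·1 + (-3)·1 + 5·1 + (-2)·1) = (9, 9, -1, 6)
w2 = Mw1 = (7·9 + (-5)·9 + 4·(-1) + 3·6; 0·9 + 4·9 + 2·(-1) + 3·6; (-5)·9 + 3·9 + (-2)·(-1) + 3·6; 6·9 + (-3)·9 + 5·(-1) + (-2)·6) = (32, 52, 2, 10)
The requested component of w2 is 32.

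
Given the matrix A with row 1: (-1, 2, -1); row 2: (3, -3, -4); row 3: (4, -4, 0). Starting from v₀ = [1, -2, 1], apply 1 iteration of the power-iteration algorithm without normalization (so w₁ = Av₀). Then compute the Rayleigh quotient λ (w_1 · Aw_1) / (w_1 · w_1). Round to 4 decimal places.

λ ≈ -4.6683

w1 = Av₀ = ((-1)·1 + 2·(-2) + (-1)·1; 3·1 + (-3)·(-2) + (-4)·1; 4·1 + (-4)·(-2) + 0·1) = (-6, 5, 12)
Aw1 = (4, -81, -44)
w1·Aw1 = (-6)·4 + 5·(-81) + 12·(-44) = -957; w1·w1 = (-6)·(-6) + 5·5 + 12·12 = 205
λ ≈ -957/205 = -4.6683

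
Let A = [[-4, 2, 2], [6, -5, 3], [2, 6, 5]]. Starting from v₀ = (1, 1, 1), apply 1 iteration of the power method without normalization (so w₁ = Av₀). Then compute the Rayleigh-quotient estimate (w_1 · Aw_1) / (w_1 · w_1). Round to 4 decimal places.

λ ≈ 6.6649

w1 = Av₀ = (0, 4, 13)
Aw1 = (34, 19, 89)
w1·Aw1 = 0·34 + 4·19 + 13·89 = 1233; w1·w1 = 0·0 + 4·4 + 13·13 = 185
λ ≈ 1233/185 = 6.6649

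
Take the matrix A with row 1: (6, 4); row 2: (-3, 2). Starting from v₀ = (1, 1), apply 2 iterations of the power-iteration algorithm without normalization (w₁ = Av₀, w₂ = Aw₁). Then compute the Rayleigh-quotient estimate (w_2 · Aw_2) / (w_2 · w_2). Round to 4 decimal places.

4.5846

w1 = Av₀ = (6·1 + 4·1; (-3)·1 + 2·1) = (10, -1)
w2 = Aw1 = (6·10 + 4·(-1); (-3)·10 + 2·(-1)) = (56, -32)
Aw2 = (208, -232)
w2·Aw2 = 56·208 + (-32)·(-232) = 19072; w2·w2 = 56·56 + (-32)·(-32) = 4160
λ ≈ 19072/4160 = 4.5846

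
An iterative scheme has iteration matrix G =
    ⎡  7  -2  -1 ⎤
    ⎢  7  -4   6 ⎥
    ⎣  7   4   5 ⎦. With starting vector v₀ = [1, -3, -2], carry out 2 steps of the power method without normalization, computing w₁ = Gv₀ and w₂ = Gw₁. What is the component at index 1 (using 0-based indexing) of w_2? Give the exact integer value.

w1 = Gv₀ = (15, 7, -15)
w2 = Gw1 = (106, -13, 58)
The requested component of w2 is -13.

-13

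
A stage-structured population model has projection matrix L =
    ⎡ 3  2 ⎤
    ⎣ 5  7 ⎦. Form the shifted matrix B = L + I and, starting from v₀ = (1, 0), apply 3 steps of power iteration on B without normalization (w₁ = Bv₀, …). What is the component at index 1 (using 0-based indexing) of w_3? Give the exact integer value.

B = L + I has rows (4, 2); (5, 8)
w1 = Bv₀ = (4·1 + 2·0; 5·1 + 8·0) = (4, 5)
w2 = Bw1 = (4·4 + 2·5; 5·4 + 8·5) = (26, 60)
w3 = Bw2 = (224, 610)
Requested component of w3: 610

610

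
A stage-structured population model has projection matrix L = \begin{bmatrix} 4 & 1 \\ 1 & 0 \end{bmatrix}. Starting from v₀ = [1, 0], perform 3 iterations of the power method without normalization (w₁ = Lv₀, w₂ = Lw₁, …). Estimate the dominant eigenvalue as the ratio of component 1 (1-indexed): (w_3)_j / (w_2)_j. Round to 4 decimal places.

w1 = Lv₀ = (4·1 + 1·0; 1·1 + 0·0) = (4, 1)
w2 = Lw1 = (4·4 + 1·1; 1·4 + 0·1) = (17, 4)
w3 = Lw2 = (72, 17)
Ratio at component: 72 / 17 = 4.2353

4.2353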